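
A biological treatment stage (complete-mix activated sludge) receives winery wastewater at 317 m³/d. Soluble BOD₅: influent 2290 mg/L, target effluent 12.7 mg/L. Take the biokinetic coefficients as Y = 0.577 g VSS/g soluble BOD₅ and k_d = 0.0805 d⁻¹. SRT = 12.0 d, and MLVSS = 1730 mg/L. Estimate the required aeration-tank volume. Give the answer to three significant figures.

V ≈ 1470 m³

Rearranging the biomass balance for a CMAS with decay, V = Y·Q·ΔS·θ_c / [X·(1+k_d θ_c)] = 0.577 × 317 × (2290 − 12.7) × 12.0 / [1730 × (1 + 0.0805 × 12.0)] = 5×10^6 / 3401 = 1470 m³.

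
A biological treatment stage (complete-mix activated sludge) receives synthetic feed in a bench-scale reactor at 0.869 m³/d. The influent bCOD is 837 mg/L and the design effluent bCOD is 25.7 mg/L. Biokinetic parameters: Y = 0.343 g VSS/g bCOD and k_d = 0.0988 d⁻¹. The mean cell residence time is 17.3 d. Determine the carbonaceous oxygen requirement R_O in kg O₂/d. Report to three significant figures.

Y_obs = Y / (1 + k_d θ_c) = 0.343 / (1 + 0.0988 × 17.3) = 0.343 / 2.709 = 0.1266.
Mass of bCOD removed per day: Q(S₀ − S) = 0.869 × 811.3 g/m³ = 0.7050 kg/d.
Biomass synthesised: P_X = Y_obs × 0.7050 = 0.08926 kg VSS/d.
Carbonaceous O₂ demand = substrate oxidised − cell-mass equivalent = 0.7050 − 1.42 × 0.08926 = 0.5783 kg O₂/d.

R_O ≈ 0.578 kg O₂/d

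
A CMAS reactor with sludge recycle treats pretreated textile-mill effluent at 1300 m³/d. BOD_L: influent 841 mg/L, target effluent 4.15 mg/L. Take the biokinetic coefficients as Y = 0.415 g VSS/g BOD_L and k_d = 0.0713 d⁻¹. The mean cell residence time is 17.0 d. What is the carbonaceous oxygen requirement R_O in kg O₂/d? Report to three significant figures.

R_O ≈ 798 kg O₂/d

Correct the yield for decay: Y_obs = Y/(1 + k_d θ_c) = 0.415 / (1 + 0.0713 × 17.0) = 0.415 / 2.212 = 0.1876.
Substrate removed = Q·(S₀ − S) = 1300 m³/d × (841 − 4.15) g/m³ = 1.09×10^6 g/d = 1088 kg/d.
Net sludge production P_X = 0.1876 × 1088 = 204.1 kg VSS/d.
R_O = Q·ΔS − 1.42 P_X = 1088 − 289.8 = 798.1 kg O₂/d.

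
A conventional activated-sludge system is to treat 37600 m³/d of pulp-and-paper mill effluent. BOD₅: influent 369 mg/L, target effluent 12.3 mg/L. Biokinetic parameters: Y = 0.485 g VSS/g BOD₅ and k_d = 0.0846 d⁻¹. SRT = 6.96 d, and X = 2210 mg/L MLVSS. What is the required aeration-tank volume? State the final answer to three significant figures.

V ≈ 12900 m³

From the SRT design equation V = Y Q (S₀−S) θ_c / [X (1 + k_d θ_c)] = 0.485 × 37600 × (369 − 12.3) × 6.96 / [2210 × (1 + 0.0846 × 6.96)] = 4.53×10^7 / 3511 = 12894 m³.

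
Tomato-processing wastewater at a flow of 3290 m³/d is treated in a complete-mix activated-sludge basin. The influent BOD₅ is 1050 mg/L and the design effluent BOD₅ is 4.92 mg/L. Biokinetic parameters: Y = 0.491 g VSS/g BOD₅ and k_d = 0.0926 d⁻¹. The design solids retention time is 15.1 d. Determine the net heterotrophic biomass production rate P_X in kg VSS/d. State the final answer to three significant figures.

P_X ≈ 704 kg VSS/d

The observed yield is Y_obs = Y/(1 + k_d·θ_c) = 0.491 / (1 + 0.0926 × 15.1) = 0.491 / 2.398 = 0.2047 g VSS per g BOD₅ removed.
ΔS = 1050 − 4.92 = 1045 mg/L, so the substrate removal rate is 3290 × 1045/1000 = 3438 kg BOD₅/d.
Net biomass production P_X = Y_obs × Q·(S₀ − S) = 0.2047 × 3438 = 703.9 kg VSS/d.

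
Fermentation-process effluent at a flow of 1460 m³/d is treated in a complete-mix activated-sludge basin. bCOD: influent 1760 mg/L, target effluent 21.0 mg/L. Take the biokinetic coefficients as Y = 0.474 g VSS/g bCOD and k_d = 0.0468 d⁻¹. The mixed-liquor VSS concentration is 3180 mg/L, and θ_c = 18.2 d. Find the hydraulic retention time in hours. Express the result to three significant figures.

τ ≈ 61.1 h

Rearranging the biomass balance for a CMAS with decay, V = Y·Q·ΔS·θ_c / [X·(1+k_d θ_c)] = 0.474 × 1460 × (1760 − 21.0) × 18.2 / [3180 × (1 + 0.0468 × 18.2)] = 2.19×10^7 / 5889 = 3720 m³.
HRT = V/Q = 3720 m³ / 1460 m³·d⁻¹ = 2.548 d × 24 = 61.14 h.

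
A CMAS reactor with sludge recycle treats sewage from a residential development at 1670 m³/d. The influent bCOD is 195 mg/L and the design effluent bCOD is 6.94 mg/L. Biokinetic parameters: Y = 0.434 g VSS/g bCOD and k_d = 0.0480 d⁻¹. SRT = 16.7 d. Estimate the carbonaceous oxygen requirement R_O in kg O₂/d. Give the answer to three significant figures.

R_O ≈ 207 kg O₂/d

Observed yield with endogenous decay: Y_obs = Y / (1 + k_d·θ_c) = 0.434 / (1 + 0.0480 × 16.7) = 0.434 / 1.802 = 0.2409 g VSS/g bCOD.
ΔS = 195 − 6.94 = 188.1 mg/L, so the substrate removal rate is 1670 × 188.1/1000 = 314.1 kg bCOD/d.
Biomass synthesised: P_X = Y_obs × 314.1 = 75.66 kg VSS/d.
R_O = Q·(S₀ − S) − 1.42·P_X = 314.1 − 1.42 × 75.66 = 206.6 kg O₂/d.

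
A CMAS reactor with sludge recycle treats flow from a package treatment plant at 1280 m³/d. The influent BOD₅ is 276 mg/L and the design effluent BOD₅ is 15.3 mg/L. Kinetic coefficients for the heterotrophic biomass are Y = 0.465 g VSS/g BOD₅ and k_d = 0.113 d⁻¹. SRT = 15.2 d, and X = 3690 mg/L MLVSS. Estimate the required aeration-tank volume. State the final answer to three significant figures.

Rearranging the biomass balance for a CMAS with decay, V = Y·Q·ΔS·θ_c / [X·(1+k_d θ_c)] = 0.465 × 1280 × (276 − 15.3) × 15.2 / [3690 × (1 + 0.113 × 15.2)] = 2.36×10^6 / 10028 = 235.2 m³.

V ≈ 235 m³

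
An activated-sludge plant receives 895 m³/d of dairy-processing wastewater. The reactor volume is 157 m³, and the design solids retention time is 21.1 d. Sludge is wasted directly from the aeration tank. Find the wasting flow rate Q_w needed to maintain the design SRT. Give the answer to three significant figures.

Q_w ≈ 7.44 m³/d

Wasting from the aeration tank: Q_w = V / θ_c = 157.0 / 21.1 = 7.441 m³/d.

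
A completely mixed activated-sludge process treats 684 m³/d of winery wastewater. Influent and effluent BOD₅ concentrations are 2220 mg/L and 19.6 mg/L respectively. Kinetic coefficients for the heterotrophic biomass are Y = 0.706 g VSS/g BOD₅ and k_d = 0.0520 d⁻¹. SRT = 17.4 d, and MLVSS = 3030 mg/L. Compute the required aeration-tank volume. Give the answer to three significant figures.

V ≈ 3200 m³

Steady-state biomass mass balance: V·X·(1 + k_d·θ_c) = Y·Q·(S₀ − S)·θ_c, so V = 0.706 × 684 × (2220 − 19.6) × 17.4 / [3030 × (1 + 0.0520 × 17.4)] = 1.85×10^7 / 5772 = 3203 m³.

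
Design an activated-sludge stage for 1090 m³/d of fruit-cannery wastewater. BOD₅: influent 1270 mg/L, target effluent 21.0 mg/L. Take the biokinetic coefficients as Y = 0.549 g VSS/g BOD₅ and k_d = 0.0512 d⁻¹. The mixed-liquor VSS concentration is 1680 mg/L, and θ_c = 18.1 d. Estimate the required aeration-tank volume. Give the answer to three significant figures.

Rearranging the biomass balance for a CMAS with decay, V = Y·Q·ΔS·θ_c / [X·(1+k_d θ_c)] = 0.549 × 1090 × (1270 − 21.0) × 18.1 / [1680 × (1 + 0.0512 × 18.1)] = 1.35×10^7 / 3237 = 4179 m³.

V ≈ 4180 m³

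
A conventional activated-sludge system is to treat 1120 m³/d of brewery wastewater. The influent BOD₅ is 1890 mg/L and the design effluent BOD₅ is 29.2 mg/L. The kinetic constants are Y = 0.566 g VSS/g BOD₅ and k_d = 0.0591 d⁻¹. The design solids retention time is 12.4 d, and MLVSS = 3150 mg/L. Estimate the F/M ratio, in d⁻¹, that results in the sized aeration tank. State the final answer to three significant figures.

F/M ≈ 0.251 d⁻¹

From the SRT design equation V = Y Q (S₀−S) θ_c / [X (1 + k_d θ_c)] = 0.566 × 1120 × (1890 − 29.2) × 12.4 / [3150 × (1 + 0.0591 × 12.4)] = 1.46×10^7 / 5458 = 2680 m³.
Food-to-microorganism ratio F/M = Q S₀ / (V X) = 1120 × 1890 / (2680 × 3150) = 0.2508 d⁻¹.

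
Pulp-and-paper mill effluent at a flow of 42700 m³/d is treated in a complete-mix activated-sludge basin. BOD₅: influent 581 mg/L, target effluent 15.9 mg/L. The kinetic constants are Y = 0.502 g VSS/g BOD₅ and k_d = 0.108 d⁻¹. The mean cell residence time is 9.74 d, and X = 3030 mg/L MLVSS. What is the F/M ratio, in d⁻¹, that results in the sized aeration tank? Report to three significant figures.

F/M ≈ 0.431 d⁻¹

Rearranging the biomass balance for a CMAS with decay, V = Y·Q·ΔS·θ_c / [X·(1+k_d θ_c)] = 0.502 × 42700 × (581 − 15.9) × 9.74 / [3030 × (1 + 0.108 × 9.74)] = 1.18×10^8 / 6217 = 18976 m³.
F/M = applied load / biomass = Q·S₀/(V·X) = 42700 × 581 / (18976 × 3030) = 0.4315 d⁻¹.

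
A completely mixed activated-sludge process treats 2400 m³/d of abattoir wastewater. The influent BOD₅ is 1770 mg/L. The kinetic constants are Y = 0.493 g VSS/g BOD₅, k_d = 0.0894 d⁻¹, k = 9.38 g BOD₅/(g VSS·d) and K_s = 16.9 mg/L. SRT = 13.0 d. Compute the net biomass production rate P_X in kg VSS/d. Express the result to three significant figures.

For a completely mixed reactor with recycle the Lawrence–McCarty relation gives S = K_s·(1 + k_d·θ_c) / [θ_c·(Y·k − k_d) − 1] = 16.9 × (1 + 0.0894 × 13.0) / [13.0 × (0.493 × 9.38 − 0.0894) − 1] = 36.54 / 57.95 = 0.6305 mg/L.
The observed yield is Y_obs = Y/(1 + k_d·θ_c) = 0.493 / (1 + 0.0894 × 13.0) = 0.493 / 2.162 = 0.2280 g VSS per g BOD₅ removed.
Substrate removed = Q·(S₀ − S) = 2400 m³/d × (1770 − 0.631) g/m³ = 4.25×10^6 g/d = 4246 kg/d.
Net biomass production P_X = Y_obs × Q·(S₀ − S) = 0.2280 × 4246 = 968.2 kg VSS/d.

P_X ≈ 968 kg VSS/d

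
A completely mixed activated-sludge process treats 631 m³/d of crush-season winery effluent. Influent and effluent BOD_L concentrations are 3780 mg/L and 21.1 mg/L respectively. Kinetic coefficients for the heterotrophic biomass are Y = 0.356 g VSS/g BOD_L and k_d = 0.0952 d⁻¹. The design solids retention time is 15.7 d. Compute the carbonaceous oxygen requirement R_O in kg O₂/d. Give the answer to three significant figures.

R_O ≈ 1890 kg O₂/d

Observed yield with endogenous decay: Y_obs = Y / (1 + k_d·θ_c) = 0.356 / (1 + 0.0952 × 15.7) = 0.356 / 2.495 = 0.1427 g VSS/g BOD_L.
Mass of BOD_L removed per day: Q(S₀ − S) = 631 × 3759 g/m³ = 2372 kg/d.
P_X = Y_obs·Q·(S₀ − S) = 0.1427 × 2372 = 338.5 kg VSS/d.
R_O = Q·ΔS − 1.42 P_X = 2372 − 480.6 = 1891 kg O₂/d.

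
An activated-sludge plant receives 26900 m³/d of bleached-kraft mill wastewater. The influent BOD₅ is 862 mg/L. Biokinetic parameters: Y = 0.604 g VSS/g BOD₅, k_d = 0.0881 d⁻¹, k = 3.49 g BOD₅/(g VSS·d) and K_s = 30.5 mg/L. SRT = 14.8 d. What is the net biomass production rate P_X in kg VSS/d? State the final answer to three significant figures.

P_X ≈ 6060 kg VSS/d

Effluent substrate depends only on kinetics and SRT: S = K_s(1 + k_d θ_c) / [θ_c(Yk − k_d) − 1] = 30.5 × (1 + 0.0881 × 14.8) / [14.8 × (0.604 × 3.49 − 0.0881) − 1] = 70.27 / 28.89 = 2.432 mg/L.
Correct the yield for decay: Y_obs = Y/(1 + k_d θ_c) = 0.604 / (1 + 0.0881 × 14.8) = 0.604 / 2.304 = 0.2622.
Substrate removed = Q·(S₀ − S) = 26900 m³/d × (862 − 2.43) g/m³ = 2.31×10^7 g/d = 23122 kg/d.
So the net sludge growth is P_X = 0.2622 × 23122 = 6062 kg VSS/d.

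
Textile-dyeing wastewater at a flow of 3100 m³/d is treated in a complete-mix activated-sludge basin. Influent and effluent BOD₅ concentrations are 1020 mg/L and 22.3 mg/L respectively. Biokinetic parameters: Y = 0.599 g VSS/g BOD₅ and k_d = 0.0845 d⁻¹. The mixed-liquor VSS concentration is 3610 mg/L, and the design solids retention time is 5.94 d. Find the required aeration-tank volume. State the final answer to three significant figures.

V ≈ 2030 m³

From the SRT design equation V = Y Q (S₀−S) θ_c / [X (1 + k_d θ_c)] = 0.599 × 3100 × (1020 − 22.3) × 5.94 / [3610 × (1 + 0.0845 × 5.94)] = 1.1×10^7 / 5422 = 2030 m³.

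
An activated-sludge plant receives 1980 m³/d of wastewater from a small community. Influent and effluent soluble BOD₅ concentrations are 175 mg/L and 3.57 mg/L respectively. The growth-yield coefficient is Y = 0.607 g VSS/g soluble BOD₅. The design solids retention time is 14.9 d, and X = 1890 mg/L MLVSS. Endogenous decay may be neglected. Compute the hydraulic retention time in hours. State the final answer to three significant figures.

Biomass mass balance (decay neglected): V·X = Y·Q·(S₀ − S)·θ_c, so V = 0.607 × 1980 × (175 − 3.57) × 14.9 / 1890 = 1624 m³.
τ = V/Q = 1624/1980 = 0.8204 d, or 19.69 h.

τ ≈ 19.7 h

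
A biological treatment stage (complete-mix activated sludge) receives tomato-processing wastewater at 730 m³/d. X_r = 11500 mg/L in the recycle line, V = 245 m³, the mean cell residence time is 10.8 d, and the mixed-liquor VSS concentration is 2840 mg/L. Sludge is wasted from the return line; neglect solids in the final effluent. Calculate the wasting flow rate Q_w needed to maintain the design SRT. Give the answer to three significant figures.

Q_w ≈ 5.60 m³/d

Wasting from the return line (neglecting effluent solids): Q_w = V·X / (θ_c·X_r) = 245.0 × 2840 / (10.8 × 11500) = 5.602 m³/d.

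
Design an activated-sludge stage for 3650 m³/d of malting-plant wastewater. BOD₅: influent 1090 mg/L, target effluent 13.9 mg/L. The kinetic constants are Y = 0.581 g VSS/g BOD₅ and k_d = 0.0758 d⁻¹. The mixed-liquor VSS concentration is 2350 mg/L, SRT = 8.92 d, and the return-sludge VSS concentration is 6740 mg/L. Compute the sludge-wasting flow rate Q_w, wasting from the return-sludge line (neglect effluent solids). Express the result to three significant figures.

From the SRT design equation V = Y Q (S₀−S) θ_c / [X (1 + k_d θ_c)] = 0.581 × 3650 × (1090 − 13.9) × 8.92 / [2350 × (1 + 0.0758 × 8.92)] = 2.04×10^7 / 3939 = 5168 m³.
Wasting from the return line (neglecting effluent solids): Q_w = V·X / (θ_c·X_r) = 5168 × 2350 / (8.92 × 6740) = 202.0 m³/d.

Q_w ≈ 202 m³/d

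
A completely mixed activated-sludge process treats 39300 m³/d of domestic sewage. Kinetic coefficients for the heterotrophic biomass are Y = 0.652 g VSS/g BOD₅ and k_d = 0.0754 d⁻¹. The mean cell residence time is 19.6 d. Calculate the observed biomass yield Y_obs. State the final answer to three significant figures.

Y_obs ≈ 0.263 g VSS/g BOD₅

Correct the yield for decay: Y_obs = Y/(1 + k_d θ_c) = 0.652 / (1 + 0.0754 × 19.6) = 0.652 / 2.478 = 0.2631.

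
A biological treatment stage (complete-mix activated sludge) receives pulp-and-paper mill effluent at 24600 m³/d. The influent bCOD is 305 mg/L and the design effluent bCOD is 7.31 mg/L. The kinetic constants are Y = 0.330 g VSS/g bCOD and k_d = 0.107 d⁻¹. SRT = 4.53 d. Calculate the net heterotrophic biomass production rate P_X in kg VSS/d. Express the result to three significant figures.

Y_obs = Y / (1 + k_d θ_c) = 0.330 / (1 + 0.107 × 4.53) = 0.330 / 1.485 = 0.2223.
Q·(S₀ − S) = 24600 × (305 − 7.31) × 10⁻³ = 7323 kg/d removed.
P_X = Y_obs · Q(S₀ − S) = 0.2223 × 7323 = 1628 kg VSS/d.

P_X ≈ 1630 kg VSS/d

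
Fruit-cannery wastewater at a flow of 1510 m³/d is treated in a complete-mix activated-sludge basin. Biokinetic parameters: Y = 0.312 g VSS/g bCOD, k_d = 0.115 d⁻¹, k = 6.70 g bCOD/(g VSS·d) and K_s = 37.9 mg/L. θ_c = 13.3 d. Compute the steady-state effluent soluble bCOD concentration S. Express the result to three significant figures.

S ≈ 3.79 mg/L

Effluent substrate depends only on kinetics and SRT: S = K_s(1 + k_d θ_c) / [θ_c(Yk − k_d) − 1] = 37.9 × (1 + 0.115 × 13.3) / [13.3 × (0.312 × 6.70 − 0.115) − 1] = 95.87 / 25.27 = 3.793 mg/L.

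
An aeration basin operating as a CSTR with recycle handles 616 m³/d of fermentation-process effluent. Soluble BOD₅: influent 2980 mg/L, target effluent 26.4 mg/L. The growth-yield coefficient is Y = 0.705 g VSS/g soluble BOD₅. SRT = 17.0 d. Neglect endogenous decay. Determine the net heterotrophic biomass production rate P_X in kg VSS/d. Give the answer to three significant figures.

P_X ≈ 1280 kg VSS/d

No decay correction is needed, so Y_obs = Y = 0.705.
Mass of soluble BOD₅ removed per day: Q(S₀ − S) = 616 × 2954 g/m³ = 1819 kg/d.
Net biomass production P_X = Y_obs × Q·(S₀ − S) = 0.7050 × 1819 = 1283 kg VSS/d.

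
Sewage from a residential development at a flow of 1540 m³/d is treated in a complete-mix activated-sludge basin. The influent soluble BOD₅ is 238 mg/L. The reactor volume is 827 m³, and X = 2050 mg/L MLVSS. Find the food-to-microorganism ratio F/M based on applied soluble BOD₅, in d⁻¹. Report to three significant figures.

F/M = applied load / biomass = Q·S₀/(V·X) = 1540 × 238 / (827.0 × 2050) = 0.2162 d⁻¹.

F/M ≈ 0.216 d⁻¹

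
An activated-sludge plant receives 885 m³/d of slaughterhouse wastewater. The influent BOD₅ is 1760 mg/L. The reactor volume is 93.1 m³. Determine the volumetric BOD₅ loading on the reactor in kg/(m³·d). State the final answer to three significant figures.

Volumetric loading L_v = Q·S₀ / V = 885 × 1760 g/m³ / 93.10 m³ = 16730 g/(m³·d) = 16.73 kg BOD₅/(m³·d).

L_v ≈ 16.7 kg BOD₅/(m³·d)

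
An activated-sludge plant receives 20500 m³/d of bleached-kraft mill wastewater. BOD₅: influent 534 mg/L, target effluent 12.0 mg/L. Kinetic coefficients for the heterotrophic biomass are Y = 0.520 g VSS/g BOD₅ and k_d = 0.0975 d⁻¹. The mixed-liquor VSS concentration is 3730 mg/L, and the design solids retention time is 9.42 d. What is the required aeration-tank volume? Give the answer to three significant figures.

V ≈ 7330 m³

Steady-state biomass mass balance: V·X·(1 + k_d·θ_c) = Y·Q·(S₀ − S)·θ_c, so V = 0.520 × 20500 × (534 − 12.0) × 9.42 / [3730 × (1 + 0.0975 × 9.42)] = 5.24×10^7 / 7156 = 7325 m³.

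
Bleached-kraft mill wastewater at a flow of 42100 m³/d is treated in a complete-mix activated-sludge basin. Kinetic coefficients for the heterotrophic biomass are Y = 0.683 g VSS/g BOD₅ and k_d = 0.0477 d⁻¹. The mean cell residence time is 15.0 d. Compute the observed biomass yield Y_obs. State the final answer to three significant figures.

Correct the yield for decay: Y_obs = Y/(1 + k_d θ_c) = 0.683 / (1 + 0.0477 × 15.0) = 0.683 / 1.716 = 0.3981.

Y_obs ≈ 0.398 g VSS/g BOD₅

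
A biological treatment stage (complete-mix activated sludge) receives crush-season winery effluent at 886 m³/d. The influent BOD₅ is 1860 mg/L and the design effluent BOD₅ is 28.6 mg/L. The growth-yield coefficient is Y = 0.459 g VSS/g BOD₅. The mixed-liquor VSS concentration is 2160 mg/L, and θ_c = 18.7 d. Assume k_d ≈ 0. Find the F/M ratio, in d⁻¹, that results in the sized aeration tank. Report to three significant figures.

F/M ≈ 0.118 d⁻¹

With k_d = 0 the design equation reduces to V = Y Q (S₀−S) θ_c / X = 0.459 × 886 × (1860 − 28.6) × 18.7 / 2160 = 6448 m³.
F/M = applied load / biomass = Q·S₀/(V·X) = 886 × 1860 / (6448 × 2160) = 0.1183 d⁻¹.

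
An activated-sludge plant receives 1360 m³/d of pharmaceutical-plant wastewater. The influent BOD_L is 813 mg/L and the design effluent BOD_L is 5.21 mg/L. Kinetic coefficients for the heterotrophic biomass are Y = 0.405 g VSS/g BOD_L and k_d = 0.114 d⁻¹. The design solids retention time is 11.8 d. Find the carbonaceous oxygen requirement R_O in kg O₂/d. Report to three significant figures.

R_O ≈ 829 kg O₂/d

Correct the yield for decay: Y_obs = Y/(1 + k_d θ_c) = 0.405 / (1 + 0.114 × 11.8) = 0.405 / 2.345 = 0.1727.
Substrate removed = Q·(S₀ − S) = 1360 m³/d × (813 − 5.21) g/m³ = 1.1×10^6 g/d = 1099 kg/d.
Net sludge production P_X = 0.1727 × 1099 = 189.7 kg VSS/d.
Carbonaceous O₂ demand = substrate oxidised − cell-mass equivalent = 1099 − 1.42 × 189.7 = 829.2 kg O₂/d.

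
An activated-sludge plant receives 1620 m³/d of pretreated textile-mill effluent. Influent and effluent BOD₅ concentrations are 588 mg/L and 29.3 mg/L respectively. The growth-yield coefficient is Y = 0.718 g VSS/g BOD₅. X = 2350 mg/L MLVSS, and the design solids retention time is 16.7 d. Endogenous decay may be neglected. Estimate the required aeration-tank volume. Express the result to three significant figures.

V ≈ 4620 m³

Biomass mass balance (decay neglected): V·X = Y·Q·(S₀ − S)·θ_c, so V = 0.718 × 1620 × (588 − 29.3) × 16.7 / 2350 = 4618 m³.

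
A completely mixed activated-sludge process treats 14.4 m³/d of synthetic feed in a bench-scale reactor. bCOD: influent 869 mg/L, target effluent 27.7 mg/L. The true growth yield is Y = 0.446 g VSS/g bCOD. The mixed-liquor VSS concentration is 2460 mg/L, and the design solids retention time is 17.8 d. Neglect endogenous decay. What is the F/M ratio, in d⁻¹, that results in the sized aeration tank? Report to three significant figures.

F/M ≈ 0.130 d⁻¹

V·X = Y·Q·ΔS·θ_c gives V = 0.446 × 14.4 × (869 − 27.7) × 17.8 / 2460 = 39.10 m³.
Food-to-microorganism ratio F/M = Q S₀ / (V X) = 14.4 × 869 / (39.10 × 2460) = 0.1301 d⁻¹.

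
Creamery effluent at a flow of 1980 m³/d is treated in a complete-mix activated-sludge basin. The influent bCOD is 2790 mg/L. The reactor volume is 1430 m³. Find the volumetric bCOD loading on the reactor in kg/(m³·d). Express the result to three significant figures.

L_v ≈ 3.86 kg bCOD/(m³·d)

L_v = Q S₀ / V = 1980 × 2790 × 10⁻³ / 1430 = 3.863 kg/(m³·d).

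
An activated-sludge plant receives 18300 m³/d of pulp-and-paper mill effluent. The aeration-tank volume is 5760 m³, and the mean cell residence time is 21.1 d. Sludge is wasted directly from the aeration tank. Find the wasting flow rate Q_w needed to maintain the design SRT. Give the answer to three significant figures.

With mixed-liquor wasting, θ_c = V/Q_w, so Q_w = V/θ_c = 5760/21.1 = 273.0 m³/d.

Q_w ≈ 273 m³/d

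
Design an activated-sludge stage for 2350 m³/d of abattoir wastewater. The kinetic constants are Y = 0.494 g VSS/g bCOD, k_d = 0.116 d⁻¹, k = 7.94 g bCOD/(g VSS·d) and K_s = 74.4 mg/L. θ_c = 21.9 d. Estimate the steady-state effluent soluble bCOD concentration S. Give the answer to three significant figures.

Effluent substrate depends only on kinetics and SRT: S = K_s(1 + k_d θ_c) / [θ_c(Yk − k_d) − 1] = 74.4 × (1 + 0.116 × 21.9) / [21.9 × (0.494 × 7.94 − 0.116) − 1] = 263.4 / 82.36 = 3.198 mg/L.

S ≈ 3.20 mg/L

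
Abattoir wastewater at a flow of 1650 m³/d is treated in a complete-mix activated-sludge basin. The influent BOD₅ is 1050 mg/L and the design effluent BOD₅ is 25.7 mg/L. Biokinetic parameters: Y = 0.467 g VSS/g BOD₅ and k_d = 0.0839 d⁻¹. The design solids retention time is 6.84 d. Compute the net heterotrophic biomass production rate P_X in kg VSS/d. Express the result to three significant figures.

Observed yield with endogenous decay: Y_obs = Y / (1 + k_d·θ_c) = 0.467 / (1 + 0.0839 × 6.84) = 0.467 / 1.574 = 0.2967 g VSS/g BOD₅.
Substrate removed = Q·(S₀ − S) = 1650 m³/d × (1050 − 25.7) g/m³ = 1.69×10^6 g/d = 1690 kg/d.
Biomass produced: P_X = Y_obs·Q·ΔS = 0.2967 × 1690 ≈ 501.5 kg VSS/d.

P_X ≈ 501 kg VSS/d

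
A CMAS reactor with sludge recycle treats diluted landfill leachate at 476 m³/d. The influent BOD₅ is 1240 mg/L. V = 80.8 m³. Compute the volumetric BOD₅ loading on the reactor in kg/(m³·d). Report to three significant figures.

Volumetric loading L_v = Q·S₀ / V = 476 × 1240 g/m³ / 80.80 m³ = 7305 g/(m³·d) = 7.305 kg BOD₅/(m³·d).

L_v ≈ 7.30 kg BOD₅/(m³·d)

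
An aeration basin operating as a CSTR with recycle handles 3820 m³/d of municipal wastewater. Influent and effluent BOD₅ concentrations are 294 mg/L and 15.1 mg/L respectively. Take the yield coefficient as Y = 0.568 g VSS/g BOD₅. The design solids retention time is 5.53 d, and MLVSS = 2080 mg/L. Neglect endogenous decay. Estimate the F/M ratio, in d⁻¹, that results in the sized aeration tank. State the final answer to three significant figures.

V·X = Y·Q·ΔS·θ_c gives V = 0.568 × 3820 × (294 − 15.1) × 5.53 / 2080 = 1609 m³.
F/M = Q·S₀ / (V·X) = 3820 × 294 / (1609 × 2080) = 0.3356 g BOD₅·(g VSS·d)⁻¹.

F/M ≈ 0.336 d⁻¹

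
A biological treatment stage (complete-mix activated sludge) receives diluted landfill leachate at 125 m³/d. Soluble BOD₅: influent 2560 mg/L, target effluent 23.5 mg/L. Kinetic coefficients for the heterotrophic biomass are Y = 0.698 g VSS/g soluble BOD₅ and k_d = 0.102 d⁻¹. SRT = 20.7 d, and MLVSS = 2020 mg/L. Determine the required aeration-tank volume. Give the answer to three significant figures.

Steady-state biomass mass balance: V·X·(1 + k_d·θ_c) = Y·Q·(S₀ − S)·θ_c, so V = 0.698 × 125 × (2560 − 23.5) × 20.7 / [2020 × (1 + 0.102 × 20.7)] = 4.58×10^6 / 6285 = 728.9 m³.

V ≈ 729 m³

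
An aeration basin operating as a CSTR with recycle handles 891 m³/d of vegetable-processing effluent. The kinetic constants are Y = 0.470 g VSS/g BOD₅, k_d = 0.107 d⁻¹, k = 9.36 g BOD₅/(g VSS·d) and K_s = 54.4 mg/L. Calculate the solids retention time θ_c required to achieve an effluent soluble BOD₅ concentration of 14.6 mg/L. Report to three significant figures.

From 1/θ_c = Y·k·S/(K_s + S) − k_d: Y·k·S/(K_s+S) = 0.470 × 9.36 × 14.6 / (54.4 + 14.6) = 0.9308 d⁻¹.
1/θ_c = 0.9308 − 0.107 = 0.8238 d⁻¹, so θ_c = 1.214 d.

θ_c ≈ 1.21 d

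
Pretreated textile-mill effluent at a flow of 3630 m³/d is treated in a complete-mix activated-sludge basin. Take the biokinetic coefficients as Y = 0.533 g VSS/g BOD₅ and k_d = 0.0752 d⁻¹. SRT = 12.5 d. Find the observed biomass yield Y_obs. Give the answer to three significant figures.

Correct the yield for decay: Y_obs = Y/(1 + k_d θ_c) = 0.533 / (1 + 0.0752 × 12.5) = 0.533 / 1.940 = 0.2747.

Y_obs ≈ 0.275 g VSS/g BOD₅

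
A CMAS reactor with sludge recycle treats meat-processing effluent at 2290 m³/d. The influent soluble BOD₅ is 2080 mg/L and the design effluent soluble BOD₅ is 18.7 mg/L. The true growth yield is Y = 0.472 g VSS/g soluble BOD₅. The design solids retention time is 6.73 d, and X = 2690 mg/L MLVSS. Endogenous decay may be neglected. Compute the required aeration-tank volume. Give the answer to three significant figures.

V ≈ 5570 m³

Biomass mass balance (decay neglected): V·X = Y·Q·(S₀ − S)·θ_c, so V = 0.472 × 2290 × (2080 − 18.7) × 6.73 / 2690 = 5574 m³.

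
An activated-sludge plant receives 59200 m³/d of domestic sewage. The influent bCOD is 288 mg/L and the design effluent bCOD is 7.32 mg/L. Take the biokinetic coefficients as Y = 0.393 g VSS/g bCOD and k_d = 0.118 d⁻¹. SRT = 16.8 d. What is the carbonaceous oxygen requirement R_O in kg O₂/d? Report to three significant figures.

Y_obs = Y / (1 + k_d θ_c) = 0.393 / (1 + 0.118 × 16.8) = 0.393 / 2.982 = 0.1318.
Substrate removed = Q·(S₀ − S) = 59200 m³/d × (288 − 7.32) g/m³ = 1.66×10^7 g/d = 16616 kg/d.
Biomass synthesised: P_X = Y_obs × 16616 = 2190 kg VSS/d.
Carbonaceous O₂ demand = substrate oxidised − cell-mass equivalent = 16616 − 1.42 × 2190 = 13507 kg O₂/d.

R_O ≈ 13500 kg O₂/d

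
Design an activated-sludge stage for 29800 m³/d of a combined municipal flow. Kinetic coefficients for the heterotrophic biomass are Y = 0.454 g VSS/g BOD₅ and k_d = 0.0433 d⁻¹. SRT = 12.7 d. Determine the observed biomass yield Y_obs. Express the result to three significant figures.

Y_obs ≈ 0.293 g VSS/g BOD₅

Correct the yield for decay: Y_obs = Y/(1 + k_d θ_c) = 0.454 / (1 + 0.0433 × 12.7) = 0.454 / 1.550 = 0.2929.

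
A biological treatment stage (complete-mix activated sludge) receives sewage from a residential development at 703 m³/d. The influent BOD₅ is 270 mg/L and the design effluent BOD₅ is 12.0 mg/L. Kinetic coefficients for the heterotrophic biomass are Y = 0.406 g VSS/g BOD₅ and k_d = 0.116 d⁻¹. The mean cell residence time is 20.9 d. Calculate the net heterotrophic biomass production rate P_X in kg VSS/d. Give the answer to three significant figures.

P_X ≈ 21.5 kg VSS/d

Correct the yield for decay: Y_obs = Y/(1 + k_d θ_c) = 0.406 / (1 + 0.116 × 20.9) = 0.406 / 3.424 = 0.1186.
ΔS = 270 − 12.0 = 258.0 mg/L, so the substrate removal rate is 703 × 258.0/1000 = 181.4 kg BOD₅/d.
P_X = Y_obs · Q(S₀ − S) = 0.1186 × 181.4 = 21.50 kg VSS/d.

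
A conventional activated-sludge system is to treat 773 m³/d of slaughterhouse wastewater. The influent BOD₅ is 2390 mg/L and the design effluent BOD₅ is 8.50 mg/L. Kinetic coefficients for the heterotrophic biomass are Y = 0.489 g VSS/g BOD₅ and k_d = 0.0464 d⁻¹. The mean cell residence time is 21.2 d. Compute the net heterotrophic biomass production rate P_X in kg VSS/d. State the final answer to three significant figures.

Y_obs = Y / (1 + k_d θ_c) = 0.489 / (1 + 0.0464 × 21.2) = 0.489 / 1.984 = 0.2465.
ΔS = 2390 − 8.50 = 2382 mg/L, so the substrate removal rate is 773 × 2382/1000 = 1841 kg BOD₅/d.
Net biomass production P_X = Y_obs × Q·(S₀ − S) = 0.2465 × 1841 = 453.8 kg VSS/d.

P_X ≈ 454 kg VSS/d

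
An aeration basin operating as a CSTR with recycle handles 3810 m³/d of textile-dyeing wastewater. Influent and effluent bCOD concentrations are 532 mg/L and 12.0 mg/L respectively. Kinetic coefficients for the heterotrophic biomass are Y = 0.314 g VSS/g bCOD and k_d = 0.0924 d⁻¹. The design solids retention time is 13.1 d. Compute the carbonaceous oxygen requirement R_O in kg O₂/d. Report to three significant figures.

R_O ≈ 1580 kg O₂/d

Observed yield with endogenous decay: Y_obs = Y / (1 + k_d·θ_c) = 0.314 / (1 + 0.0924 × 13.1) = 0.314 / 2.210 = 0.1421 g VSS/g bCOD.
Q·(S₀ − S) = 3810 × (532 − 12.0) × 10⁻³ = 1981 kg/d removed.
P_X = Y_obs·Q·(S₀ − S) = 0.1421 × 1981 = 281.4 kg VSS/d.
Carbonaceous O₂ demand = substrate oxidised − cell-mass equivalent = 1981 − 1.42 × 281.4 = 1582 kg O₂/d.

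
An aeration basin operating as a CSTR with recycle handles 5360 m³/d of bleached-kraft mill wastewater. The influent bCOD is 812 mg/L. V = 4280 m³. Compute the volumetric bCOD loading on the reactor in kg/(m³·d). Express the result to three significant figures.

Volumetric loading L_v = Q·S₀ / V = 5360 × 812 g/m³ / 4280 m³ = 1017 g/(m³·d) = 1.017 kg bCOD/(m³·d).

L_v ≈ 1.02 kg bCOD/(m³·d)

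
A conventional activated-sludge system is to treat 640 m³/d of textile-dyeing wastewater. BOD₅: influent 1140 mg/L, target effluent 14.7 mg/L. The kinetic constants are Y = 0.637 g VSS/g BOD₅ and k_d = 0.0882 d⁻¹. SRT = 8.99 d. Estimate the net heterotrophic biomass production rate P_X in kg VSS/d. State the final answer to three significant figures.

The observed yield is Y_obs = Y/(1 + k_d·θ_c) = 0.637 / (1 + 0.0882 × 8.99) = 0.637 / 1.793 = 0.3553 g VSS per g BOD₅ removed.
Mass of BOD₅ removed per day: Q(S₀ − S) = 640 × 1125 g/m³ = 720.2 kg/d.
Net biomass production P_X = Y_obs × Q·(S₀ − S) = 0.3553 × 720.2 = 255.9 kg VSS/d.

P_X ≈ 256 kg VSS/d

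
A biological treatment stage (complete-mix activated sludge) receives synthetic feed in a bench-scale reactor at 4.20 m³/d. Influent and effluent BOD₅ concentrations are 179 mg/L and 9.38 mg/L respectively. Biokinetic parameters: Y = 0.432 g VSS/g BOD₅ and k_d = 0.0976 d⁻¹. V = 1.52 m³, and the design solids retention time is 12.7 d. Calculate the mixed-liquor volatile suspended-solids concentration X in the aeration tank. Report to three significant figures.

X ≈ 1150 mg/L

From V·X·(1 + k_d·θ_c) = Y·Q·(S₀ − S)·θ_c: X = 0.432 × 4.20 × (179 − 9.38) × 12.7 / [1.52 × (1 + 0.0976 × 12.7)] = 1148 mg/L.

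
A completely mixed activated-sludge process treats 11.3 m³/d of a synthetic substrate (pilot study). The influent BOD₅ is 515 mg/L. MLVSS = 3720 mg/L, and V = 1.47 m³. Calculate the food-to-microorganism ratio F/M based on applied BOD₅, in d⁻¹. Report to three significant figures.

F/M = Q·S₀ / (V·X) = 11.3 × 515 / (1.470 × 3720) = 1.064 g BOD₅·(g VSS·d)⁻¹.

F/M ≈ 1.06 d⁻¹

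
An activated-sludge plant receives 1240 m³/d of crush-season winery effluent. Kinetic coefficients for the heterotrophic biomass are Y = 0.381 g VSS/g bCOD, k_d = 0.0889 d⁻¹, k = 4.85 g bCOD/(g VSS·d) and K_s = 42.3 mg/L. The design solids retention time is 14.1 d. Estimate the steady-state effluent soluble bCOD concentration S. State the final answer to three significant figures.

From the Monod/SRT balance for a CMAS, S = K_s·(1+k_d θ_c)/[θ_c·(Y k − k_d) − 1] = 42.3 × (1 + 0.0889 × 14.1) / [14.1 × (0.381 × 4.85 − 0.0889) − 1] = 95.32 / 23.80 = 4.005 mg/L.

S ≈ 4.00 mg/L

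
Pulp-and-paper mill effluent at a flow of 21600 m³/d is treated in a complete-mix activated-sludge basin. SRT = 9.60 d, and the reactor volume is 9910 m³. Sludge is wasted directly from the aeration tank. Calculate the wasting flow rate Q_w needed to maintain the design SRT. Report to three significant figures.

Q_w ≈ 1030 m³/d

Wasting from the aeration tank: Q_w = V / θ_c = 9910 / 9.60 = 1032 m³/d.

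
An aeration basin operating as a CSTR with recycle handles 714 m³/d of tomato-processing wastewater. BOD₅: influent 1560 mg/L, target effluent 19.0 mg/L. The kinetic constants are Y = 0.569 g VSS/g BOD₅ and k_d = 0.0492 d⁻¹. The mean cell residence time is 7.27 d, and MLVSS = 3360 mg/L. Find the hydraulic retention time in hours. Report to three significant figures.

Steady-state biomass mass balance: V·X·(1 + k_d·θ_c) = Y·Q·(S₀ − S)·θ_c, so V = 0.569 × 714 × (1560 − 19.0) × 7.27 / [3360 × (1 + 0.0492 × 7.27)] = 4.55×10^6 / 4562 = 997.7 m³.
HRT = V/Q = 997.7 m³ / 714 m³·d⁻¹ = 1.397 d × 24 = 33.54 h.

τ ≈ 33.5 h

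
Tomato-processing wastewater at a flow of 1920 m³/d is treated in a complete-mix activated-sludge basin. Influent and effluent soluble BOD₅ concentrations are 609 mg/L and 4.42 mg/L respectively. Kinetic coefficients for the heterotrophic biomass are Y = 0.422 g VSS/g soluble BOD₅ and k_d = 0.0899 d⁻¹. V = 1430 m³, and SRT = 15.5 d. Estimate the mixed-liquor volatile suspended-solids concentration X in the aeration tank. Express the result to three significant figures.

X ≈ 2220 mg/L

From V·X·(1 + k_d·θ_c) = Y·Q·(S₀ − S)·θ_c: X = 0.422 × 1920 × (609 − 4.42) × 15.5 / [1430 × (1 + 0.0899 × 15.5)] = 2218 mg/L.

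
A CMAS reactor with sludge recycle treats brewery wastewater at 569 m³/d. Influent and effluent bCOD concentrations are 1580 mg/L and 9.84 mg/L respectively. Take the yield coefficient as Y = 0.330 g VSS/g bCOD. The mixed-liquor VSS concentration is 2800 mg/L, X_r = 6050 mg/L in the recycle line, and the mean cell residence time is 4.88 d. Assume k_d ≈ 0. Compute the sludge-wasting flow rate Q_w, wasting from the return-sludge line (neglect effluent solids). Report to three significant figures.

Q_w ≈ 48.7 m³/d

V·X = Y·Q·ΔS·θ_c gives V = 0.330 × 569 × (1580 − 9.84) × 4.88 / 2800 = 513.8 m³.
Wasting from the return line (neglecting effluent solids): Q_w = V·X / (θ_c·X_r) = 513.8 × 2800 / (4.88 × 6050) = 48.73 m³/d.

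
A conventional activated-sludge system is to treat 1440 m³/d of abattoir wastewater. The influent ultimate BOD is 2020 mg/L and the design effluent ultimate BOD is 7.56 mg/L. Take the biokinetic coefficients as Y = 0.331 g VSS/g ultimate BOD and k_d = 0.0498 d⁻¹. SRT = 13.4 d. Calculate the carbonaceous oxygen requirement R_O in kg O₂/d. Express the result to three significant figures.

R_O ≈ 2080 kg O₂/d

Observed yield with endogenous decay: Y_obs = Y / (1 + k_d·θ_c) = 0.331 / (1 + 0.0498 × 13.4) = 0.331 / 1.667 = 0.1985 g VSS/g ultimate BOD.
ΔS = 2020 − 7.56 = 2012 mg/L, so the substrate removal rate is 1440 × 2012/1000 = 2898 kg ultimate BOD/d.
Net sludge production P_X = 0.1985 × 2898 = 575.3 kg VSS/d.
R_O = Q·(S₀ − S) − 1.42·P_X = 2898 − 1.42 × 575.3 = 2081 kg O₂/d.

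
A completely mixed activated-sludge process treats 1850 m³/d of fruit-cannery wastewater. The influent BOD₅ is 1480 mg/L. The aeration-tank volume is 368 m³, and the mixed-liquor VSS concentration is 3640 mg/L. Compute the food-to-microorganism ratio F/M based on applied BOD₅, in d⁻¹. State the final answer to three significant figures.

F/M ≈ 2.04 d⁻¹

Food-to-microorganism ratio F/M = Q S₀ / (V X) = 1850 × 1480 / (368.0 × 3640) = 2.044 d⁻¹.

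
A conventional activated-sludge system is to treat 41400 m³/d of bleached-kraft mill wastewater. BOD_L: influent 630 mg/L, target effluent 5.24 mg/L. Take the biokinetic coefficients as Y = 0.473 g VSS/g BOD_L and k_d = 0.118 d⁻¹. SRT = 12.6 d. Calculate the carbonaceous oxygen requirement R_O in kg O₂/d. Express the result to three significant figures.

Observed yield with endogenous decay: Y_obs = Y / (1 + k_d·θ_c) = 0.473 / (1 + 0.118 × 12.6) = 0.473 / 2.487 = 0.1902 g VSS/g BOD_L.
ΔS = 630 − 5.24 = 624.8 mg/L, so the substrate removal rate is 41400 × 624.8/1000 = 25865 kg BOD_L/d.
Net sludge production P_X = 0.1902 × 25865 = 4920 kg VSS/d.
Carbonaceous O₂ demand = substrate oxidised − cell-mass equivalent = 25865 − 1.42 × 4920 = 18879 kg O₂/d.

R_O ≈ 18900 kg O₂/d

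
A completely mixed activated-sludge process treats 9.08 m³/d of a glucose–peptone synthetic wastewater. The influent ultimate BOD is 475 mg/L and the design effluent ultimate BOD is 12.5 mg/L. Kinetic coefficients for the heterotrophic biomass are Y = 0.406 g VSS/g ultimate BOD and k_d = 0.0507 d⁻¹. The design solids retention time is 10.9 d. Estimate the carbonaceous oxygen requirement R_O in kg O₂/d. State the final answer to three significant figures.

Y_obs = Y / (1 + k_d θ_c) = 0.406 / (1 + 0.0507 × 10.9) = 0.406 / 1.553 = 0.2615.
Q·(S₀ − S) = 9.08 × (475 − 12.5) × 10⁻³ = 4.199 kg/d removed.
Biomass synthesised: P_X = Y_obs × 4.199 = 1.098 kg VSS/d.
R_O = Q·(S₀ − S) − 1.42·P_X = 4.199 − 1.42 × 1.098 = 2.640 kg O₂/d.

R_O ≈ 2.64 kg O₂/d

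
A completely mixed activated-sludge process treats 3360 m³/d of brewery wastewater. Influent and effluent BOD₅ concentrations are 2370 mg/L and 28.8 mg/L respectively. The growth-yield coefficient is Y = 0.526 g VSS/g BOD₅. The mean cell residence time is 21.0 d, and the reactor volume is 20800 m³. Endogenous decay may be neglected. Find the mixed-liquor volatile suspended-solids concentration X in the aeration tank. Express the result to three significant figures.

X ≈ 4180 mg/L

X = Y·Q·ΔS·θ_c / V = 0.526 × 3360 × (2370 − 28.8) × 21.0 / 20800 = 4178 mg/L.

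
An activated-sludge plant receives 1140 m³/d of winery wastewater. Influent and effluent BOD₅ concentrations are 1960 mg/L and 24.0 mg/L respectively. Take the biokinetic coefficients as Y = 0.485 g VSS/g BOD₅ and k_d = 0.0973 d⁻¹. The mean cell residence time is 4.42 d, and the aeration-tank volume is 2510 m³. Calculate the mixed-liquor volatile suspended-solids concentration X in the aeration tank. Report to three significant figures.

Solving the biomass balance for X: X = Y Q (S₀−S) θ_c / [V (1+k_d θ_c)] = 0.485 × 1140 × (1960 − 24.0) × 4.42 / [2510 × (1 + 0.0973 × 4.42)] = 1318 mg/L.

X ≈ 1320 mg/L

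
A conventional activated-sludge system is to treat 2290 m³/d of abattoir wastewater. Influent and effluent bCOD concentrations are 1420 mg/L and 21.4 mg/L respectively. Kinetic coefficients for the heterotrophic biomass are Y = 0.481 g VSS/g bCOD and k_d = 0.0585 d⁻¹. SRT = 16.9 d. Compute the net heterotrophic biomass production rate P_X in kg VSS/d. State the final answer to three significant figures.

The observed yield is Y_obs = Y/(1 + k_d·θ_c) = 0.481 / (1 + 0.0585 × 16.9) = 0.481 / 1.989 = 0.2419 g VSS per g bCOD removed.
Q·(S₀ − S) = 2290 × (1420 − 21.4) × 10⁻³ = 3203 kg/d removed.
Biomass produced: P_X = Y_obs·Q·ΔS = 0.2419 × 3203 ≈ 774.7 kg VSS/d.

P_X ≈ 775 kg VSS/d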